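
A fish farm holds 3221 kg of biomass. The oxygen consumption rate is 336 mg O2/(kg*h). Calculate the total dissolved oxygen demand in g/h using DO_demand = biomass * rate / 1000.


Total O2 consumption (mg/h) = 3221 kg * 336 mg/(kg*h) = 1082256 mg/h
Convert to g/h: 1082256 / 1000 = 1082.256 g/h

1082.256 g/h


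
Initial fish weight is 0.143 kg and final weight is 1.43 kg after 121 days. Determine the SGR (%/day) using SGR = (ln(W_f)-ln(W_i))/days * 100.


ln(W_f) = ln(1.43) = 0.35767444
ln(W_i) = ln(0.143) = -1.9449106
ln(W_f) - ln(W_i) = 0.35767444 - -1.9449106 = 2.302585
SGR = 2.302585 / 121 * 100 = 1.90296 %/day

1.90296 %/day


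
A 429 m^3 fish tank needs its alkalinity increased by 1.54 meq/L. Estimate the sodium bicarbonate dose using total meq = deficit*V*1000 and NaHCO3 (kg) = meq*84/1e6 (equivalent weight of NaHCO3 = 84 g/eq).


Tank volume in L = 429 m^3 * 1000 = 429000 L
Total meq required = 1.54 meq/L * 429000 L = 660660 meq
NaHCO3 mass = 660660 meq * 84 mg/meq / 1e6 = 55.4954 kg

55.4954 kg


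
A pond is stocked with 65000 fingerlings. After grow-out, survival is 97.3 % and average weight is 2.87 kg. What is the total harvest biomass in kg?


Survivors = 65000 * 97.3/100 = 63245 fish
Harvest biomass = survivors * W_f = 63245 * 2.87 = 181513.15 kg

181513.15 kg


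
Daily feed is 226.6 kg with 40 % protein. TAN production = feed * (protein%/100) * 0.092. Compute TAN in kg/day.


Protein in feed = 226.6 * 40/100 = 90.64 kg/day
TAN = protein * 0.092 = 90.64 * 0.092 = 8.33888 kg/day

8.33888 kg/day


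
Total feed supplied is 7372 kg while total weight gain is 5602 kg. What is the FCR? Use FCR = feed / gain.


FCR = feed consumed / weight gained
FCR = 7372 kg / 5602 kg = 1.31596

1.31596


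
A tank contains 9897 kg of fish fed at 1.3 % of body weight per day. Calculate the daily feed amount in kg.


Feeding rate fraction = 1.3% / 100 = 0.013
Daily feed = 9897 kg * 0.013 = 128.661 kg/day

128.661 kg/day


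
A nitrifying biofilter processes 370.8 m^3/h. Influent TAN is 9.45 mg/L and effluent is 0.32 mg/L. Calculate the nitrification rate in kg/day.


Concentration drop: TAN_in - TAN_out = 9.45 - 0.32 = 9.13 mg/L
Hourly TAN removed = Q * dTAN = 370.8 m^3/h * 9.13 mg/L = 3385.404 g/h  (m^3/h * mg/L = g/h)
Daily TAN removed = 3385.404 * 24 = 81249.696 g/day
Convert to kg/day: 81249.696 / 1000 = 81.249696 kg/day

81.249696 kg/day


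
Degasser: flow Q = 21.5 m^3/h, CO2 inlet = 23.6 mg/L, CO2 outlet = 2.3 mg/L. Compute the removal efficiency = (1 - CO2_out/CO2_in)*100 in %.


CO2_out / CO2_in = 2.3 / 23.6 = 0.097457627
Fraction remaining = 0.097457627
efficiency = (1 - 0.097457627) * 100 = 90.2542 %

90.2542 %


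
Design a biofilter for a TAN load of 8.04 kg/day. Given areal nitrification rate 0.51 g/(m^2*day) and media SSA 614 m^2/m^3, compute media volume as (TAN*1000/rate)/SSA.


A = 8.04*1000 / 0.51 = 15764.706 m^2
V = 15764.706 / 614 = 25.6754

25.6754 m^3


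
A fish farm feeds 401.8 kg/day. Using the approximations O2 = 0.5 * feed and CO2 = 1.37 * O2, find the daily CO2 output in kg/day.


O2 = 401.8 * 0.5 = 200.9
CO2 = 200.9 * 1.37 = 275.233

275.233 kg/day


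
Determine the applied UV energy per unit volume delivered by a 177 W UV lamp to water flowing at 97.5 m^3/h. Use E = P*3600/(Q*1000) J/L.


Energy delivered per hour = 177 W * 3600 s = 637200 J/h
Volume treated per hour = 97.5 m^3/h * 1000 = 97500 L/h
dose = 637200 / 97500 = 6.53538 J/L

6.53538 J/L


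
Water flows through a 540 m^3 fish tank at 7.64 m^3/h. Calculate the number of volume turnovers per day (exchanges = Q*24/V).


Daily flow volume = 7.64 m^3/h * 24 h = 183.36 m^3/day
Exchanges = daily flow / tank volume = 183.36 / 540 = 0.339556 exchanges/day

0.339556 exchanges/day


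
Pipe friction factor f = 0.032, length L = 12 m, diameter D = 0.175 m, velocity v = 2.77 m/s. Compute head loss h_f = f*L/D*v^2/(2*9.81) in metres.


v^2 = 2.77^2 = 7.6729 m^2/s^2
L/D = 12/0.175 = 68.571429
h_f = f*(L/D)*v^2/(2g) = 0.032 * 68.571429 * 7.6729 / 19.62 = 0.858131 m

0.858131 m


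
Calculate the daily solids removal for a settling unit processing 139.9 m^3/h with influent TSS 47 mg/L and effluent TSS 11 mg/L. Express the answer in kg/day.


Concentration drop: TSS_in - TSS_out = 47 - 11 = 36 mg/L
Hourly solids removed = Q * dTSS = 139.9 m^3/h * 36 mg/L = 5036.4 g/h  (m^3/h * mg/L = g/h)
Daily solids removed = 5036.4 * 24 = 120873.6 g/day
Convert g to kg: 120873.6 / 1000 = 120.8736 kg/day

120.8736 kg/day


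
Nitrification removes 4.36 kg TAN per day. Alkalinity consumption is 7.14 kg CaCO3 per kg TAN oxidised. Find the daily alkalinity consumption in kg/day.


Alkalinity factor: 7.14 kg CaCO3 consumed per kg TAN nitrified
alk = 4.36 kg TAN * 7.14 = 31.1304 kg CaCO3/day

31.1304 kg CaCO3/day


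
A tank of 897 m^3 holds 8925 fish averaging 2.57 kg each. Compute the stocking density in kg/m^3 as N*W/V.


Total biomass = 8925 fish * 2.57 kg = 22937.25 kg
Density = total biomass / volume = 22937.25 / 897 = 25.5711 kg/m^3

25.5711 kg/m^3


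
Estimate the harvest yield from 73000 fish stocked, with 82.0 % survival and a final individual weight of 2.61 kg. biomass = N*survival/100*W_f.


Survivors = 73000 * 82.0/100 = 59860 fish
Harvest biomass = survivors * W_f = 59860 * 2.61 = 156234.6 kg

156234.6 kg


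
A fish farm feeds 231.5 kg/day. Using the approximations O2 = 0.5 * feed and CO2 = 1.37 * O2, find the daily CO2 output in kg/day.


O2 = 231.5 * 0.5 = 115.75
CO2 = 115.75 * 1.37 = 158.5775

158.5775 kg/day


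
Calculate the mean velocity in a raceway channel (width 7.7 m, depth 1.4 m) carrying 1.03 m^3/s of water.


Cross-sectional area = W * d = 7.7 * 1.4 = 10.78 m^2
Velocity = Q / A = 1.03 / 10.78 = 0.0955473 m/s

0.0955473 m/s


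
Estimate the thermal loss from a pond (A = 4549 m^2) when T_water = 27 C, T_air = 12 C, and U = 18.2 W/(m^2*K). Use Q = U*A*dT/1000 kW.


Temperature difference dT = 27 - 12 = 15 K
Heat loss (W) = U * A * dT = 18.2 * 4549 * 15 = 1241877 W
Convert to kW: 1241877 / 1000 = 1241.877 kW

1241.877 kW


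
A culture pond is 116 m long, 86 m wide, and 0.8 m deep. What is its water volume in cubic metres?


Base area = L * W = 116 * 86 = 9976 m^2
Volume = area * depth = 9976 * 0.8 = 7980.8 m^3

7980.8 m^3


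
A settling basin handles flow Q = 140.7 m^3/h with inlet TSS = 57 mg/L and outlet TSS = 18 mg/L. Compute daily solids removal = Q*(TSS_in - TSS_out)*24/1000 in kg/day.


Concentration drop: TSS_in - TSS_out = 57 - 18 = 39 mg/L
Hourly solids removed = Q * dTSS = 140.7 m^3/h * 39 mg/L = 5487.3 g/h  (m^3/h * mg/L = g/h)
Daily solids removed = 5487.3 * 24 = 131695.2 g/day
Convert g to kg: 131695.2 / 1000 = 131.6952 kg/day

131.6952 kg/day


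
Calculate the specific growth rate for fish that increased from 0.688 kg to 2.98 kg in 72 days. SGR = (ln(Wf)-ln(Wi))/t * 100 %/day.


ln(W_f) = ln(2.98) = 1.0919233
ln(W_i) = ln(0.688) = -0.37396644
ln(W_f) - ln(W_i) = 1.0919233 - -0.37396644 = 1.4658897
SGR = 1.4658897 / 72 * 100 = 2.03596 %/day

2.03596 %/day


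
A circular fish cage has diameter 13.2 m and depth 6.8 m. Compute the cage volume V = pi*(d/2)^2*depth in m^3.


r = d/2 = 13.2/2 = 6.6 m
Base area = pi*r^2 = pi*6.6^2 = 136.84778 m^2
Volume = 136.84778 * 6.8 = 930.565 m^3

930.565 m^3


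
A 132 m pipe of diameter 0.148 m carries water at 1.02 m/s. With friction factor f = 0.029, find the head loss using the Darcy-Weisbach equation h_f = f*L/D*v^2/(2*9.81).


v^2 = 1.02^2 = 1.0404 m^2/s^2
L/D = 132/0.148 = 891.89189
h_f = f*(L/D)*v^2/(2g) = 0.029 * 891.89189 * 1.0404 / 19.62 = 1.37155 m

1.37155 m


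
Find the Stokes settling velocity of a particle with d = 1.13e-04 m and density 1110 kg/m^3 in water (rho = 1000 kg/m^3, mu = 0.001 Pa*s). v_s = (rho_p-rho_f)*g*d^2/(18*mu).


Density difference: rho_p - rho_f = 1110 - 1000 = 110 kg/m^3
d^2 = (1.13e-04)^2 = 1.2769e-08 m^2
Numerator = (rho_p - rho_f) * g * d^2 = 110 * 9.81 * 1.2769e-08 = 1.3779028e-05
Denominator = 18 * mu = 18 * 0.001 = 0.018
v_s = 1.3779028e-05 / 0.018 = 7.65502e-04 m/s
Check: Re = rho_f * v_s * d / mu = 1000 * 7.65502e-04 * 1.13e-04 / 0.001 = 0.0865 < 1, so Stokes' law applies.

7.65502e-04 m/s


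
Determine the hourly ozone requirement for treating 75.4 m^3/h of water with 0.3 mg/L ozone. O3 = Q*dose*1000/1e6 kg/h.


O3 demand (mg/h) = Q * dose * 1000 = 75.4 * 0.3 * 1000 = 22620 mg/h
Convert mg to kg: 22620 / 1e6 = 0.02262 kg/h

0.02262 kg/h


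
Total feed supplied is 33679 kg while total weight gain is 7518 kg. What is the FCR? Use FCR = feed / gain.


FCR = feed consumed / weight gained
FCR = 33679 kg / 7518 kg = 4.47978

4.47978


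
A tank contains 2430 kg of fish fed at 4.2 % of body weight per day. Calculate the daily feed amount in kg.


Feeding rate fraction = 4.2% / 100 = 0.042
Daily feed = 2430 kg * 0.042 = 102.06 kg/day

102.06 kg/day


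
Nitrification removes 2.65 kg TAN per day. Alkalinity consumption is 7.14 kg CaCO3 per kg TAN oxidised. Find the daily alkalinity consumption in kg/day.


Alkalinity factor: 7.14 kg CaCO3 consumed per kg TAN nitrified
alk = 2.65 kg TAN * 7.14 = 18.921 kg CaCO3/day

18.921 kg CaCO3/day


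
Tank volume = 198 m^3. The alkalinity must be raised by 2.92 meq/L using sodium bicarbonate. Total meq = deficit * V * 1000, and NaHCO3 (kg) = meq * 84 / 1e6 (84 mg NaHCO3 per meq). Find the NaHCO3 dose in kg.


Tank volume in L = 198 m^3 * 1000 = 198000 L
Total meq required = 2.92 meq/L * 198000 L = 578160 meq
NaHCO3 mass = 578160 meq * 84 mg/meq / 1e6 = 48.5654 kg

48.5654 kg


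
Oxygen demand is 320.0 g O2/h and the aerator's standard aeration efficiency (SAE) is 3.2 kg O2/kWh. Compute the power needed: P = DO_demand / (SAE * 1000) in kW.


SAE in g O2/kWh = 3.2 * 1000 = 3200 g/kWh
P = DO_demand / SAE_g = 320.0 / 3200 = 0.1 kW

0.1 kW


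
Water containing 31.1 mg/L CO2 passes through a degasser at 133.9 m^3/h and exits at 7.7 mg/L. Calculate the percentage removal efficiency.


CO2_out / CO2_in = 7.7 / 31.1 = 0.24758842
Fraction remaining = 0.24758842
efficiency = (1 - 0.24758842) * 100 = 75.2412 %

75.2412 %


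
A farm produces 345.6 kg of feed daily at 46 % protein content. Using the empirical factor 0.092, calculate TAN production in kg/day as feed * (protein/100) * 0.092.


Protein in feed = 345.6 * 46/100 = 158.976 kg/day
TAN = protein * 0.092 = 158.976 * 0.092 = 14.625792 kg/day

14.625792 kg/day


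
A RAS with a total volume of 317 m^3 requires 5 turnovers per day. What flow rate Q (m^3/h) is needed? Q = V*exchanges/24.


Daily recirculation volume = 317 m^3 * 5 = 1585 m^3/day
Flow rate Q = daily volume / 24 h = 1585 / 24 = 66.0417 m^3/h

66.0417 m^3/h


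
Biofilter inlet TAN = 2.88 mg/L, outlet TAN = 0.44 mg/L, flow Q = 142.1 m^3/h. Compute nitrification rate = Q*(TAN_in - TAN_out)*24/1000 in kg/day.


Concentration drop: TAN_in - TAN_out = 2.88 - 0.44 = 2.44 mg/L
Hourly TAN removed = Q * dTAN = 142.1 m^3/h * 2.44 mg/L = 346.724 g/h  (m^3/h * mg/L = g/h)
Daily TAN removed = 346.724 * 24 = 8321.376 g/day
Convert to kg/day: 8321.376 / 1000 = 8.321376 kg/day

8.321376 kg/day


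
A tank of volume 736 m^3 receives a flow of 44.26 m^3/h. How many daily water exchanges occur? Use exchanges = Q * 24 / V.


Daily flow volume = 44.26 m^3/h * 24 h = 1062.24 m^3/day
Exchanges = daily flow / tank volume = 1062.24 / 736 = 1.44326 exchanges/day

1.44326 exchanges/day


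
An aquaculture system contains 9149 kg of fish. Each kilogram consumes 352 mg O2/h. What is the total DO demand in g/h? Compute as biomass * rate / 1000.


Total O2 consumption (mg/h) = 9149 kg * 352 mg/(kg*h) = 3220448 mg/h
Convert to g/h: 3220448 / 1000 = 3220.448 g/h

3220.448 g/h


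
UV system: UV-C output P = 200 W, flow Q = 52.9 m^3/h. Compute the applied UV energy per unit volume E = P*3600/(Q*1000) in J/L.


Energy delivered per hour = 200 W * 3600 s = 720000 J/h
Volume treated per hour = 52.9 m^3/h * 1000 = 52900 L/h
dose = 720000 / 52900 = 13.6106 J/L

13.6106 J/L


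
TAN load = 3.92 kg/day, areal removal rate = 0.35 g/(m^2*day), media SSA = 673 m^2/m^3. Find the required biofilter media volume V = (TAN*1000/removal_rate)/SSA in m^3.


A = 3.92*1000 / 0.35 = 11200 m^2
V = 11200 / 673 = 16.6419

16.6419 m^3


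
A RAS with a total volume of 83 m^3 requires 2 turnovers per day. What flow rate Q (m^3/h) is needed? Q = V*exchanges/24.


Daily recirculation volume = 83 m^3 * 2 = 166 m^3/day
Flow rate Q = daily volume / 24 h = 166 / 24 = 6.91667 m^3/h

6.91667 m^3/h


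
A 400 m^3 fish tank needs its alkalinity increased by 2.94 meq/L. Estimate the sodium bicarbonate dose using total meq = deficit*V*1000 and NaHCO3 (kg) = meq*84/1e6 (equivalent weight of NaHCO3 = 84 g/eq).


Tank volume in L = 400 m^3 * 1000 = 400000 L
Total meq required = 2.94 meq/L * 400000 L = 1176000 meq
NaHCO3 mass = 1176000 meq * 84 mg/meq / 1e6 = 98.784 kg

98.784 kg


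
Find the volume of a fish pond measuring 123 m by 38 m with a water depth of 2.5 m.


Base area = L * W = 123 * 38 = 4674 m^2
Volume = area * depth = 4674 * 2.5 = 11685 m^3

11685 m^3


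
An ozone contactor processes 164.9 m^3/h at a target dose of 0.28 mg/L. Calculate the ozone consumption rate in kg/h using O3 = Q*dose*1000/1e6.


O3 demand (mg/h) = Q * dose * 1000 = 164.9 * 0.28 * 1000 = 46172 mg/h
Convert mg to kg: 46172 / 1e6 = 0.046172 kg/h

0.046172 kg/h


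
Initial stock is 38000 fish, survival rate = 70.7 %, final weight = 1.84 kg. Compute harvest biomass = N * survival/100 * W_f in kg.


Survivors = 38000 * 70.7/100 = 26866 fish
Harvest biomass = survivors * W_f = 26866 * 1.84 = 49433.44 kg

49433.44 kg


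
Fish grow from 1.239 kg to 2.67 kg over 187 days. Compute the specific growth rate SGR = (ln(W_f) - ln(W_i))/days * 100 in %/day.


ln(W_f) = ln(2.67) = 0.98207847
ln(W_i) = ln(1.239) = 0.2143046
ln(W_f) - ln(W_i) = 0.98207847 - 0.2143046 = 0.76777387
SGR = 0.76777387 / 187 * 100 = 0.410574 %/day

0.410574 %/day


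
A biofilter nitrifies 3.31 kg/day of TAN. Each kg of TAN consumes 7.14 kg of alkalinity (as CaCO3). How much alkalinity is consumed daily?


Alkalinity factor: 7.14 kg CaCO3 consumed per kg TAN nitrified
alk = 3.31 kg TAN * 7.14 = 23.6334 kg CaCO3/day

23.6334 kg CaCO3/day


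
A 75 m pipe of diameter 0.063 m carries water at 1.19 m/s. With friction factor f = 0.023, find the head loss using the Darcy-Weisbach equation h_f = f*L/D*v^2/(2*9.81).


v^2 = 1.19^2 = 1.4161 m^2/s^2
L/D = 75/0.063 = 1190.4762
h_f = f*(L/D)*v^2/(2g) = 0.023 * 1190.4762 * 1.4161 / 19.62 = 1.97626 m

1.97626 m


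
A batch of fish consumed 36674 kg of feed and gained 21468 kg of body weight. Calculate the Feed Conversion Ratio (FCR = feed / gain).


FCR = feed consumed / weight gained
FCR = 36674 kg / 21468 kg = 1.70831

1.70831


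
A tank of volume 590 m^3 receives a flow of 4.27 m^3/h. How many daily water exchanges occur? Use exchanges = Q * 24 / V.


Daily flow volume = 4.27 m^3/h * 24 h = 102.48 m^3/day
Exchanges = daily flow / tank volume = 102.48 / 590 = 0.173695 exchanges/day

0.173695 exchanges/day


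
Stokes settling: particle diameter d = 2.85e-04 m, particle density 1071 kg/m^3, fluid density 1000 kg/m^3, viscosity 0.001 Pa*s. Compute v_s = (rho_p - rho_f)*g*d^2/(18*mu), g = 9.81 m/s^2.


Density difference: rho_p - rho_f = 1071 - 1000 = 71 kg/m^3
d^2 = (2.85e-04)^2 = 8.1225e-08 m^2
Numerator = (rho_p - rho_f) * g * d^2 = 71 * 9.81 * 8.1225e-08 = 5.6574025e-05
Denominator = 18 * mu = 18 * 0.001 = 0.018
v_s = 5.6574025e-05 / 0.018 = 0.003143 m/s
Check: Re = rho_f * v_s * d / mu = 1000 * 0.003143 * 2.85e-04 / 0.001 = 0.896 < 1, so Stokes' law applies.

0.003143 m/s


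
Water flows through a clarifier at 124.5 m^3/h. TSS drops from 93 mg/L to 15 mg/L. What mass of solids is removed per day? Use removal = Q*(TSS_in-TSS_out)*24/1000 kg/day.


Concentration drop: TSS_in - TSS_out = 93 - 15 = 78 mg/L
Hourly solids removed = Q * dTSS = 124.5 m^3/h * 78 mg/L = 9711 g/h  (m^3/h * mg/L = g/h)
Daily solids removed = 9711 * 24 = 233064 g/day
Convert g to kg: 233064 / 1000 = 233.064 kg/day

233.064 kg/day


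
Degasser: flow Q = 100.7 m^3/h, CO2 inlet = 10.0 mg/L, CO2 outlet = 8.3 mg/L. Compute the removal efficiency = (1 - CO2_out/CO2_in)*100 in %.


CO2_out / CO2_in = 8.3 / 10.0 = 0.83
Fraction remaining = 0.83
efficiency = (1 - 0.83) * 100 = 17 %

17 %


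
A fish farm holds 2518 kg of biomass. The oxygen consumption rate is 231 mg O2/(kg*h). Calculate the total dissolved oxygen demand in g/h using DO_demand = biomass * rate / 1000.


Total O2 consumption (mg/h) = 2518 kg * 231 mg/(kg*h) = 581658 mg/h
Convert to g/h: 581658 / 1000 = 581.658 g/h

581.658 g/h


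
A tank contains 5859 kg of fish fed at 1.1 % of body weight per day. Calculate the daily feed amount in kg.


Feeding rate fraction = 1.1% / 100 = 0.011
Daily feed = 5859 kg * 0.011 = 64.449 kg/day

64.449 kg/day


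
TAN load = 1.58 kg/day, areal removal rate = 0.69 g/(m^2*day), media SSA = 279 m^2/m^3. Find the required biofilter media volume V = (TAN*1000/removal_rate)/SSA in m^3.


A = 1.58*1000 / 0.69 = 2289.8551 m^2
V = 2289.8551 / 279 = 8.20737

8.20737 m^3


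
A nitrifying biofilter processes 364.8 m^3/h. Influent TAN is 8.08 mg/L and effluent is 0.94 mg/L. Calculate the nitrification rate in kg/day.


Concentration drop: TAN_in - TAN_out = 8.08 - 0.94 = 7.14 mg/L
Hourly TAN removed = Q * dTAN = 364.8 m^3/h * 7.14 mg/L = 2604.672 g/h  (m^3/h * mg/L = g/h)
Daily TAN removed = 2604.672 * 24 = 62512.128 g/day
Convert to kg/day: 62512.128 / 1000 = 62.512128 kg/day

62.512128 kg/day


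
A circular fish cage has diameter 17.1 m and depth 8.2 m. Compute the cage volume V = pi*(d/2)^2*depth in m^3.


r = d/2 = 17.1/2 = 8.55 m
Base area = pi*r^2 = pi*8.55^2 = 229.65828 m^2
Volume = 229.65828 * 8.2 = 1883.2 m^3

1883.2 m^3


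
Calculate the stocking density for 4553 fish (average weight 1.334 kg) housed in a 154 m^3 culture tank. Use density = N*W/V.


Total biomass = 4553 fish * 1.334 kg = 6073.702 kg
Density = total biomass / volume = 6073.702 / 154 = 39.4396 kg/m^3

39.4396 kg/m^3


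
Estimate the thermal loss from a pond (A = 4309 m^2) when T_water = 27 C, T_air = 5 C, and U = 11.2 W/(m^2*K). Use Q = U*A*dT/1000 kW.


Temperature difference dT = 27 - 5 = 22 K
Heat loss (W) = U * A * dT = 11.2 * 4309 * 22 = 1061737.6 W
Convert to kW: 1061737.6 / 1000 = 1061.7376 kW

1061.7376 kW


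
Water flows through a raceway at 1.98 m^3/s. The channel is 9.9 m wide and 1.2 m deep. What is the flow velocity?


Cross-sectional area = W * d = 9.9 * 1.2 = 11.88 m^2
Velocity = Q / A = 1.98 / 11.88 = 0.166667 m/s

0.166667 m/s


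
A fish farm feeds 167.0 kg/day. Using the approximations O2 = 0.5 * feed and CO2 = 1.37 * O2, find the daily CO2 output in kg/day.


O2 = 167.0 * 0.5 = 83.5
CO2 = 83.5 * 1.37 = 114.395

114.395 kg/day


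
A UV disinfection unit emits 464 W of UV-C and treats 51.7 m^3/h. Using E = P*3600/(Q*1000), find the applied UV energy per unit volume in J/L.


Energy delivered per hour = 464 W * 3600 s = 1670400 J/h
Volume treated per hour = 51.7 m^3/h * 1000 = 51700 L/h
dose = 1670400 / 51700 = 32.3095 J/L

32.3095 J/L


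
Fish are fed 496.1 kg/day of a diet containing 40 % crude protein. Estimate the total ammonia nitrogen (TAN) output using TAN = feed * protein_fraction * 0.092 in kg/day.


Protein in feed = 496.1 * 40/100 = 198.44 kg/day
TAN = protein * 0.092 = 198.44 * 0.092 = 18.25648 kg/day

18.25648 kg/day


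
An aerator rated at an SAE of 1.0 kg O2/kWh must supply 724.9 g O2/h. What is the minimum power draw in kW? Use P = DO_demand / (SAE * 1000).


SAE in g O2/kWh = 1.0 * 1000 = 1000 g/kWh
P = DO_demand / SAE_g = 724.9 / 1000 = 0.7249 kW

0.7249 kW


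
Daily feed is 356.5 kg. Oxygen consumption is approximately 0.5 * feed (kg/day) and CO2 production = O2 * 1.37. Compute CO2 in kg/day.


O2 = 356.5 * 0.5 = 178.25
CO2 = 178.25 * 1.37 = 244.2025

244.2025 kg/day


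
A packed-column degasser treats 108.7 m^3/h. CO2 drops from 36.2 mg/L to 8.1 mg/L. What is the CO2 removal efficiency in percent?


CO2_out / CO2_in = 8.1 / 36.2 = 0.22375691
Fraction remaining = 0.22375691
efficiency = (1 - 0.22375691) * 100 = 77.6243 %

77.6243 %


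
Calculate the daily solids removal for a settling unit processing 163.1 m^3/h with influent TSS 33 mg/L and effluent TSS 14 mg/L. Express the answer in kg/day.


Concentration drop: TSS_in - TSS_out = 33 - 14 = 19 mg/L
Hourly solids removed = Q * dTSS = 163.1 m^3/h * 19 mg/L = 3098.9 g/h  (m^3/h * mg/L = g/h)
Daily solids removed = 3098.9 * 24 = 74373.6 g/day
Convert g to kg: 74373.6 / 1000 = 74.3736 kg/day

74.3736 kg/day


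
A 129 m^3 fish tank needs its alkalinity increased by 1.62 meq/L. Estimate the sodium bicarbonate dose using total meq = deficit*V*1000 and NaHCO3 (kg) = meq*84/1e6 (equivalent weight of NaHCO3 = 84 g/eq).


Tank volume in L = 129 m^3 * 1000 = 129000 L
Total meq required = 1.62 meq/L * 129000 L = 208980 meq
NaHCO3 mass = 208980 meq * 84 mg/meq / 1e6 = 17.5543 kg

17.5543 kg


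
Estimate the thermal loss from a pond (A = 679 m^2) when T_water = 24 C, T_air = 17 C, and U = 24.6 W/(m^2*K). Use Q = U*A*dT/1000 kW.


Temperature difference dT = 24 - 17 = 7 K
Heat loss (W) = U * A * dT = 24.6 * 679 * 7 = 116923.8 W
Convert to kW: 116923.8 / 1000 = 116.9238 kW

116.9238 kW


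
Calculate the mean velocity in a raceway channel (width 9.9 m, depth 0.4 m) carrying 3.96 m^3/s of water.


Cross-sectional area = W * d = 9.9 * 0.4 = 3.96 m^2
Velocity = Q / A = 3.96 / 3.96 = 1 m/s

1 m/s


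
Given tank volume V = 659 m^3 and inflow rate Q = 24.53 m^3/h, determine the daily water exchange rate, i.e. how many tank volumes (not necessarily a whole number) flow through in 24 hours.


Daily flow volume = 24.53 m^3/h * 24 h = 588.72 m^3/day
Exchanges = daily flow / tank volume = 588.72 / 659 = 0.893354 exchanges/day

0.893354 exchanges/day


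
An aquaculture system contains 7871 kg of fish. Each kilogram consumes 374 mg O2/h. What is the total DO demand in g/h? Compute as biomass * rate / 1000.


Total O2 consumption (mg/h) = 7871 kg * 374 mg/(kg*h) = 2943754 mg/h
Convert to g/h: 2943754 / 1000 = 2943.754 g/h

2943.754 g/h


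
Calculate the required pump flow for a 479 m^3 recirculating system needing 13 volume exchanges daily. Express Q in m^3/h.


Daily recirculation volume = 479 m^3 * 13 = 6227 m^3/day
Flow rate Q = daily volume / 24 h = 6227 / 24 = 259.458 m^3/h

259.458 m^3/h


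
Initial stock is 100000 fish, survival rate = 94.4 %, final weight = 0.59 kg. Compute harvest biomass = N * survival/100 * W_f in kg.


Survivors = 100000 * 94.4/100 = 94400 fish
Harvest biomass = survivors * W_f = 94400 * 0.59 = 55696 kg

55696 kg


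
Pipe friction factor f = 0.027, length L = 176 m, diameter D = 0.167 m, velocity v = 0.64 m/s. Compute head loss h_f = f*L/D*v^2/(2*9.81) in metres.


v^2 = 0.64^2 = 0.4096 m^2/s^2
L/D = 176/0.167 = 1053.8922
h_f = f*(L/D)*v^2/(2g) = 0.027 * 1053.8922 * 0.4096 / 19.62 = 0.594047 m

0.594047 m


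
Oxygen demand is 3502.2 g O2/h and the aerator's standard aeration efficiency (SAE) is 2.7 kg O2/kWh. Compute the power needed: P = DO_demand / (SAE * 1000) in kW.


SAE in g O2/kWh = 2.7 * 1000 = 2700 g/kWh
P = DO_demand / SAE_g = 3502.2 / 2700 = 1.29711 kW

1.29711 kW


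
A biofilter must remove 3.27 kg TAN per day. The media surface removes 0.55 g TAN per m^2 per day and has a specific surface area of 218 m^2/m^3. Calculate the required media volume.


A = 3.27*1000 / 0.55 = 5945.4545 m^2
V = 5945.4545 / 218 = 27.2727

27.2727 m^3


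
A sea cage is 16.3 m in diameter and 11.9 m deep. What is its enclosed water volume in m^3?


r = d/2 = 16.3/2 = 8.15 m
Base area = pi*r^2 = pi*8.15^2 = 208.67244 m^2
Volume = 208.67244 * 11.9 = 2483.2 m^3

2483.2 m^3


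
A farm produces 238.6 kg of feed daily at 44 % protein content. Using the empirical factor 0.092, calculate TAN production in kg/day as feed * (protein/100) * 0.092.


Protein in feed = 238.6 * 44/100 = 104.984 kg/day
TAN = protein * 0.092 = 104.984 * 0.092 = 9.658528 kg/day

9.658528 kg/day


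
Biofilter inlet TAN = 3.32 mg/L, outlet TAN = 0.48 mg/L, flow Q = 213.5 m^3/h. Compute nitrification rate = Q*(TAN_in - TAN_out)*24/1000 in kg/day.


Concentration drop: TAN_in - TAN_out = 3.32 - 0.48 = 2.84 mg/L
Hourly TAN removed = Q * dTAN = 213.5 m^3/h * 2.84 mg/L = 606.34 g/h  (m^3/h * mg/L = g/h)
Daily TAN removed = 606.34 * 24 = 14552.16 g/day
Convert to kg/day: 14552.16 / 1000 = 14.55216 kg/day

14.55216 kg/day


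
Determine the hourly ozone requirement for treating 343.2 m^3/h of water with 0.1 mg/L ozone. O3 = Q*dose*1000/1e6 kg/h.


O3 demand (mg/h) = Q * dose * 1000 = 343.2 * 0.1 * 1000 = 34320 mg/h
Convert mg to kg: 34320 / 1e6 = 0.03432 kg/h

0.03432 kg/h


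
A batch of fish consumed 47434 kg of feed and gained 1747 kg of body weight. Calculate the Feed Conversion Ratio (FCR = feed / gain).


FCR = feed consumed / weight gained
FCR = 47434 kg / 1747 kg = 27.1517

27.1517


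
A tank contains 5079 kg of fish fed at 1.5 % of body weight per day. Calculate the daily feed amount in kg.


Feeding rate fraction = 1.5% / 100 = 0.015
Daily feed = 5079 kg * 0.015 = 76.185 kg/day

76.185 kg/day


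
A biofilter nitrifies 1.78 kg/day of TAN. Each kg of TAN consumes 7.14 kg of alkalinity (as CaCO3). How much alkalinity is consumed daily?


Alkalinity factor: 7.14 kg CaCO3 consumed per kg TAN nitrified
alk = 1.78 kg TAN * 7.14 = 12.7092 kg CaCO3/day

12.7092 kg CaCO3/day


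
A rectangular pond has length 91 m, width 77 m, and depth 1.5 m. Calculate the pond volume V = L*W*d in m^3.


Base area = L * W = 91 * 77 = 7007 m^2
Volume = area * depth = 7007 * 1.5 = 10510.5 m^3

10510.5 m^3


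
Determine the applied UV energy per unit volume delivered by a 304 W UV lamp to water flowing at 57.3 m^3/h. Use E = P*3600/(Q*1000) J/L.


Energy delivered per hour = 304 W * 3600 s = 1094400 J/h
Volume treated per hour = 57.3 m^3/h * 1000 = 57300 L/h
dose = 1094400 / 57300 = 19.0995 J/L

19.0995 J/L


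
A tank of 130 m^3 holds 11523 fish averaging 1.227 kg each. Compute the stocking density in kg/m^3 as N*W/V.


Total biomass = 11523 fish * 1.227 kg = 14138.721 kg
Density = total biomass / volume = 14138.721 / 130 = 108.759 kg/m^3

108.759 kg/m^3


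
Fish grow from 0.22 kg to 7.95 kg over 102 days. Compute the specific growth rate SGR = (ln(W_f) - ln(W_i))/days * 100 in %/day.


ln(W_f) = ln(7.95) = 2.0731719
ln(W_i) = ln(0.22) = -1.5141277
ln(W_f) - ln(W_i) = 2.0731719 - -1.5141277 = 3.5872996
SGR = 3.5872996 / 102 * 100 = 3.51696 %/day

3.51696 %/day


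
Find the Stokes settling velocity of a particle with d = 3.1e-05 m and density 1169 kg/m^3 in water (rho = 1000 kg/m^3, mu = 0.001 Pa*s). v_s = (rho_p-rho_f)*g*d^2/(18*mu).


Density difference: rho_p - rho_f = 1169 - 1000 = 169 kg/m^3
d^2 = (3.1e-05)^2 = 9.61e-10 m^2
Numerator = (rho_p - rho_f) * g * d^2 = 169 * 9.81 * 9.61e-10 = 1.5932323e-06
Denominator = 18 * mu = 18 * 0.001 = 0.018
v_s = 1.5932323e-06 / 0.018 = 8.85129e-05 m/s
Check: Re = rho_f * v_s * d / mu = 1000 * 8.85129e-05 * 3.1e-05 / 0.001 = 0.00274 < 1, so Stokes' law applies.

8.85129e-05 m/s


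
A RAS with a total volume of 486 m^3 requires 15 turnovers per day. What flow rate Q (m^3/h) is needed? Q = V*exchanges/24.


Daily recirculation volume = 486 m^3 * 15 = 7290 m^3/day
Flow rate Q = daily volume / 24 h = 7290 / 24 = 303.75 m^3/h

303.75 m^3/h


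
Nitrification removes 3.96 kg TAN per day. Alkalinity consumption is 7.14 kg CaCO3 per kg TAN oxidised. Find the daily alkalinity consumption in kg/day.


Alkalinity factor: 7.14 kg CaCO3 consumed per kg TAN nitrified
alk = 3.96 kg TAN * 7.14 = 28.2744 kg CaCO3/day

28.2744 kg CaCO3/day


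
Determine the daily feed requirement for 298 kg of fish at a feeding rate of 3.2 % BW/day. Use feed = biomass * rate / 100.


Feeding rate fraction = 3.2% / 100 = 0.032
Daily feed = 298 kg * 0.032 = 9.536 kg/day

9.536 kg/day


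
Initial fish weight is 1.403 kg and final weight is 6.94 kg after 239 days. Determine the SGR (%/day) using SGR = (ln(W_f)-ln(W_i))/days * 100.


ln(W_f) = ln(6.94) = 1.9373018
ln(W_i) = ln(1.403) = 0.3386128
ln(W_f) - ln(W_i) = 1.9373018 - 0.3386128 = 1.598689
SGR = 1.598689 / 239 * 100 = 0.668908 %/day

0.668908 %/day


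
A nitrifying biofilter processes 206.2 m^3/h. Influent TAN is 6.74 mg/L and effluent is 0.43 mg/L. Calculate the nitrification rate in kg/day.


Concentration drop: TAN_in - TAN_out = 6.74 - 0.43 = 6.31 mg/L
Hourly TAN removed = Q * dTAN = 206.2 m^3/h * 6.31 mg/L = 1301.122 g/h  (m^3/h * mg/L = g/h)
Daily TAN removed = 1301.122 * 24 = 31226.928 g/day
Convert to kg/day: 31226.928 / 1000 = 31.226928 kg/day

31.226928 kg/day


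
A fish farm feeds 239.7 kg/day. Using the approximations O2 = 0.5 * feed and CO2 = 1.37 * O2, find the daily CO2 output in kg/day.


O2 = 239.7 * 0.5 = 119.85
CO2 = 119.85 * 1.37 = 164.1945

164.1945 kg/day


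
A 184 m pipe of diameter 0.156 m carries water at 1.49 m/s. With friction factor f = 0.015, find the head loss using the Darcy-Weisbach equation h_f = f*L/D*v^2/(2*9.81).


v^2 = 1.49^2 = 2.2201 m^2/s^2
L/D = 184/0.156 = 1179.4872
h_f = f*(L/D)*v^2/(2g) = 0.015 * 1179.4872 * 2.2201 / 19.62 = 2.00197 m

2.00197 m


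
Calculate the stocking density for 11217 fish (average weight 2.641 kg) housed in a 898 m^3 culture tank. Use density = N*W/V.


Total biomass = 11217 fish * 2.641 kg = 29624.097 kg
Density = total biomass / volume = 29624.097 / 898 = 32.989 kg/m^3

32.989 kg/m^3


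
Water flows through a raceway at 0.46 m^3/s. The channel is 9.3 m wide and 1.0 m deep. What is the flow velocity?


Cross-sectional area = W * d = 9.3 * 1.0 = 9.3 m^2
Velocity = Q / A = 0.46 / 9.3 = 0.0494624 m/s

0.0494624 m/s


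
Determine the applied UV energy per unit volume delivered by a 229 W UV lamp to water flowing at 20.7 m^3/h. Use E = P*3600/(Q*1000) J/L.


Energy delivered per hour = 229 W * 3600 s = 824400 J/h
Volume treated per hour = 20.7 m^3/h * 1000 = 20700 L/h
dose = 824400 / 20700 = 39.8261 J/L

39.8261 J/L


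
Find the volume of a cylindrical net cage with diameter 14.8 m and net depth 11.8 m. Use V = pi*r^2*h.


r = d/2 = 14.8/2 = 7.4 m
Base area = pi*r^2 = pi*7.4^2 = 172.03361 m^2
Volume = 172.03361 * 11.8 = 2030 m^3

2030 m^3


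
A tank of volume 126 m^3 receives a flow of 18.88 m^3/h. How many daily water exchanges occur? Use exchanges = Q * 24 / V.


Daily flow volume = 18.88 m^3/h * 24 h = 453.12 m^3/day
Exchanges = daily flow / tank volume = 453.12 / 126 = 3.59619 exchanges/day

3.59619 exchanges/day


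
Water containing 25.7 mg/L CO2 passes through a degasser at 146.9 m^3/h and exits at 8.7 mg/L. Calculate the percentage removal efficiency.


CO2_out / CO2_in = 8.7 / 25.7 = 0.3385214
Fraction remaining = 0.3385214
efficiency = (1 - 0.3385214) * 100 = 66.1479 %

66.1479 %


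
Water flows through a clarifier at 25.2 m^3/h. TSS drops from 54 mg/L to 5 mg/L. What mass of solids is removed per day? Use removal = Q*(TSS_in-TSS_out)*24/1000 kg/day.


Concentration drop: TSS_in - TSS_out = 54 - 5 = 49 mg/L
Hourly solids removed = Q * dTSS = 25.2 m^3/h * 49 mg/L = 1234.8 g/h  (m^3/h * mg/L = g/h)
Daily solids removed = 1234.8 * 24 = 29635.2 g/day
Convert g to kg: 29635.2 / 1000 = 29.6352 kg/day

29.6352 kg/day


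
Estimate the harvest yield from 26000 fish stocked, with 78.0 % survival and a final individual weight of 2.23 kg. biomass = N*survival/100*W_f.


Survivors = 26000 * 78.0/100 = 20280 fish
Harvest biomass = survivors * W_f = 20280 * 2.23 = 45224.4 kg

45224.4 kg


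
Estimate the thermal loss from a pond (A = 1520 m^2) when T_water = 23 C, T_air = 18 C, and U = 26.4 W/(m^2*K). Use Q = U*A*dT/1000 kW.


Temperature difference dT = 23 - 18 = 5 K
Heat loss (W) = U * A * dT = 26.4 * 1520 * 5 = 200640 W
Convert to kW: 200640 / 1000 = 200.64 kW

200.64 kW


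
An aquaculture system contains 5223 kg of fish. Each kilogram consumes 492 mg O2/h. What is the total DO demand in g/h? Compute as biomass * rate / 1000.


Total O2 consumption (mg/h) = 5223 kg * 492 mg/(kg*h) = 2569716 mg/h
Convert to g/h: 2569716 / 1000 = 2569.716 g/h

2569.716 g/h


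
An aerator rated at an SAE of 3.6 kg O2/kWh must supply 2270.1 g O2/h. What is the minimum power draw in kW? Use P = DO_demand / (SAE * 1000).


SAE in g O2/kWh = 3.6 * 1000 = 3600 g/kWh
P = DO_demand / SAE_g = 2270.1 / 3600 = 0.630583 kW

0.630583 kW


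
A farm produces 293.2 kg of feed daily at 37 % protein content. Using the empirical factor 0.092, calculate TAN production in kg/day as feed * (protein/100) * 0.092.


Protein in feed = 293.2 * 37/100 = 108.484 kg/day
TAN = protein * 0.092 = 108.484 * 0.092 = 9.980528 kg/day

9.980528 kg/day


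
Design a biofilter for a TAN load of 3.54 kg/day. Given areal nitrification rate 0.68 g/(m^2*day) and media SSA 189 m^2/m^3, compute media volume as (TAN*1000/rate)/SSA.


A = 3.54*1000 / 0.68 = 5205.8824 m^2
V = 5205.8824 / 189 = 27.5444

27.5444 m^3


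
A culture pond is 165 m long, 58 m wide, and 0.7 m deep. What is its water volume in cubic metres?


Base area = L * W = 165 * 58 = 9570 m^2
Volume = area * depth = 9570 * 0.7 = 6699 m^3

6699 m^3


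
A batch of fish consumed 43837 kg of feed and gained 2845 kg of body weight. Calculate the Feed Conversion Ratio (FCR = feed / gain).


FCR = feed consumed / weight gained
FCR = 43837 kg / 2845 kg = 15.4084

15.4084


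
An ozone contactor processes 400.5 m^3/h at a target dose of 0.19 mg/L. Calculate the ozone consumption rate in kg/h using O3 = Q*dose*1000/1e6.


O3 demand (mg/h) = Q * dose * 1000 = 400.5 * 0.19 * 1000 = 76095 mg/h
Convert mg to kg: 76095 / 1e6 = 0.076095 kg/h

0.076095 kg/h


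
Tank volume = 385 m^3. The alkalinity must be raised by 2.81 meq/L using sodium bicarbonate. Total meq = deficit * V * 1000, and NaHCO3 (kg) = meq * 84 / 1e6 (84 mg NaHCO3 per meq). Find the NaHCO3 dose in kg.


Tank volume in L = 385 m^3 * 1000 = 385000 L
Total meq required = 2.81 meq/L * 385000 L = 1081850 meq
NaHCO3 mass = 1081850 meq * 84 mg/meq / 1e6 = 90.8754 kg

90.8754 kg


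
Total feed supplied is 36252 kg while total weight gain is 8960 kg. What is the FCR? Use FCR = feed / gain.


FCR = feed consumed / weight gained
FCR = 36252 kg / 8960 kg = 4.04598

4.04598


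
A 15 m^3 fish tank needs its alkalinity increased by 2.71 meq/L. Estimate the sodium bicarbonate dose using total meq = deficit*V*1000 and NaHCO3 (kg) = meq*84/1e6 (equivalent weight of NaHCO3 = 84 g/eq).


Tank volume in L = 15 m^3 * 1000 = 15000 L
Total meq required = 2.71 meq/L * 15000 L = 40650 meq
NaHCO3 mass = 40650 meq * 84 mg/meq / 1e6 = 3.4146 kg

3.4146 kg


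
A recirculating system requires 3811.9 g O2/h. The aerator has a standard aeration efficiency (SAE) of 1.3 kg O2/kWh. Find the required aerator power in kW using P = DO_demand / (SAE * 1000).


SAE in g O2/kWh = 1.3 * 1000 = 1300 g/kWh
P = DO_demand / SAE_g = 3811.9 / 1300 = 2.93223 kW

2.93223 kW


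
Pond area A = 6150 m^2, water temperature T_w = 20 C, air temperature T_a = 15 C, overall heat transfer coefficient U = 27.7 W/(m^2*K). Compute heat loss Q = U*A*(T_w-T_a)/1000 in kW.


Temperature difference dT = 20 - 15 = 5 K
Heat loss (W) = U * A * dT = 27.7 * 6150 * 5 = 851775 W
Convert to kW: 851775 / 1000 = 851.775 kW

851.775 kW


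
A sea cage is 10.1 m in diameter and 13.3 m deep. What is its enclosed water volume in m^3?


r = d/2 = 10.1/2 = 5.05 m
Base area = pi*r^2 = pi*5.05^2 = 80.118467 m^2
Volume = 80.118467 * 13.3 = 1065.58 m^3

1065.58 m^3


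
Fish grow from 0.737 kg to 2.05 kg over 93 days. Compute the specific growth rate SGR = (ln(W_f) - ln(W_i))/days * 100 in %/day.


ln(W_f) = ln(2.05) = 0.71783979
ln(W_i) = ln(0.737) = -0.30516739
ln(W_f) - ln(W_i) = 0.71783979 - -0.30516739 = 1.0230072
SGR = 1.0230072 / 93 * 100 = 1.10001 %/day

1.10001 %/day


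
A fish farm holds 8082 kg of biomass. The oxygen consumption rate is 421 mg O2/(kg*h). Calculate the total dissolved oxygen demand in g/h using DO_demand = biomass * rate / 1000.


Total O2 consumption (mg/h) = 8082 kg * 421 mg/(kg*h) = 3402522 mg/h
Convert to g/h: 3402522 / 1000 = 3402.522 g/h

3402.522 g/h


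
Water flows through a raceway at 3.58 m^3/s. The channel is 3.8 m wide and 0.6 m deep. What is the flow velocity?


Cross-sectional area = W * d = 3.8 * 0.6 = 2.28 m^2
Velocity = Q / A = 3.58 / 2.28 = 1.57018 m/s

1.57018 m/s


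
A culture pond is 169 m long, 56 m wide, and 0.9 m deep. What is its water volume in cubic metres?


Base area = L * W = 169 * 56 = 9464 m^2
Volume = area * depth = 9464 * 0.9 = 8517.6 m^3

8517.6 m^3


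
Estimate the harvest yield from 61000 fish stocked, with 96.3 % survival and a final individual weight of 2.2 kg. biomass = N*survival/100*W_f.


Survivors = 61000 * 96.3/100 = 58743 fish
Harvest biomass = survivors * W_f = 58743 * 2.2 = 129234.6 kg

129234.6 kg


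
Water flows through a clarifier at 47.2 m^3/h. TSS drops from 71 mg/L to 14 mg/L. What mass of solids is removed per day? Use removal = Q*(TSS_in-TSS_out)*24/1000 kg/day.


Concentration drop: TSS_in - TSS_out = 71 - 14 = 57 mg/L
Hourly solids removed = Q * dTSS = 47.2 m^3/h * 57 mg/L = 2690.4 g/h  (m^3/h * mg/L = g/h)
Daily solids removed = 2690.4 * 24 = 64569.6 g/day
Convert g to kg: 64569.6 / 1000 = 64.5696 kg/day

64.5696 kg/day


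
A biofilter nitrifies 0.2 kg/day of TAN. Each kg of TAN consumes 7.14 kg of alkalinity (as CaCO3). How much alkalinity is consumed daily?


Alkalinity factor: 7.14 kg CaCO3 consumed per kg TAN nitrified
alk = 0.2 kg TAN * 7.14 = 1.428 kg CaCO3/day

1.428 kg CaCO3/day


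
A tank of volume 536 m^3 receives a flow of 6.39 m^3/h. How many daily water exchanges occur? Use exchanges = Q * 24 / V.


Daily flow volume = 6.39 m^3/h * 24 h = 153.36 m^3/day
Exchanges = daily flow / tank volume = 153.36 / 536 = 0.286119 exchanges/day

0.286119 exchanges/day


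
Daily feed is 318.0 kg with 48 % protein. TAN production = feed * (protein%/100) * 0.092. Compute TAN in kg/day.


Protein in feed = 318.0 * 48/100 = 152.64 kg/day
TAN = protein * 0.092 = 152.64 * 0.092 = 14.04288 kg/day

14.04288 kg/day


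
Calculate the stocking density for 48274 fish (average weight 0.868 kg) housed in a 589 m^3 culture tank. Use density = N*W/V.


Total biomass = 48274 fish * 0.868 kg = 41901.832 kg
Density = total biomass / volume = 41901.832 / 589 = 71.1406 kg/m^3

71.1406 kg/m^3


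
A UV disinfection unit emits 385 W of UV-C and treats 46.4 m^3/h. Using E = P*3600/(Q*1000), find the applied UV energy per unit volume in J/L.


Energy delivered per hour = 385 W * 3600 s = 1386000 J/h
Volume treated per hour = 46.4 m^3/h * 1000 = 46400 L/h
dose = 1386000 / 46400 = 29.8707 J/L

29.8707 J/L


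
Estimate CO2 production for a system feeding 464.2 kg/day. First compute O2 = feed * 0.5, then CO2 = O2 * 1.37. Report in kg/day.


O2 = 464.2 * 0.5 = 232.1
CO2 = 232.1 * 1.37 = 317.977

317.977 kg/day


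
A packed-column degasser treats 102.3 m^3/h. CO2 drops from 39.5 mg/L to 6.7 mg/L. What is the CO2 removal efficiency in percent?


CO2_out / CO2_in = 6.7 / 39.5 = 0.16962025
Fraction remaining = 0.16962025
efficiency = (1 - 0.16962025) * 100 = 83.038 %

83.038 %


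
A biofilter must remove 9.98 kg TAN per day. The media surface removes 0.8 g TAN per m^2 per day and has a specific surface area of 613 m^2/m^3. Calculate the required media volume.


A = 9.98*1000 / 0.8 = 12475 m^2
V = 12475 / 613 = 20.3507

20.3507 m^3


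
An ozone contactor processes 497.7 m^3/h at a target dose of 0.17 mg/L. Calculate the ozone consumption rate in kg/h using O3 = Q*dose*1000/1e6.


O3 demand (mg/h) = Q * dose * 1000 = 497.7 * 0.17 * 1000 = 84609 mg/h
Convert mg to kg: 84609 / 1e6 = 0.084609 kg/h

0.084609 kg/h
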